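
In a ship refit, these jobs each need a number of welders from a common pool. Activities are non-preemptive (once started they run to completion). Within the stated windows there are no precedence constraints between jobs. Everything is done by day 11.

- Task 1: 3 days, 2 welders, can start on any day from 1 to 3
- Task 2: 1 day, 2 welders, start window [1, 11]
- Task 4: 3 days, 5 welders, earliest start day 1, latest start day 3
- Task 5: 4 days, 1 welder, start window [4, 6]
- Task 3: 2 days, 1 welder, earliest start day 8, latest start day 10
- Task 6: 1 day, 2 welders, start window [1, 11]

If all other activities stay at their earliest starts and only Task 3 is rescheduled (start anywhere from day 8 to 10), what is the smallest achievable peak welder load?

11

Task 3@8: d1:11  d2:7  d3:7  d4:1  d5:1  d6:1  d7:1  d8:1  d9:1  d10:0  d11:0 → peak 11
Task 3@9: d1:11  d2:7  d3:7  d4:1  d5:1  d6:1  d7:1  d8:0  d9:1  d10:1  d11:0 → peak 11
Task 3@10: d1:11  d2:7  d3:7  d4:1  d5:1  d6:1  d7:1  d8:0  d9:0  d10:1  d11:1 → peak 11
Best is Task 3@8, peak 11.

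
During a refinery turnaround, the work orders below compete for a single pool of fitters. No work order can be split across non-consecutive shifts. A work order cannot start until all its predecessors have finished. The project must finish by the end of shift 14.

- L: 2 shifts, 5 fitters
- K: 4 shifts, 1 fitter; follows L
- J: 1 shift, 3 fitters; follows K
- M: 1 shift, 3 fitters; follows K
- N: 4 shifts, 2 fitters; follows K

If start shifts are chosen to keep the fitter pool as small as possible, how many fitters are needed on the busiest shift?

Early-start (L@1, K@3, J@7, M@7, N@7) gives peak 8: s1:5  s2:5  s3:1  s4:1  s5:1  s6:1  s7:8  s8:2  s9:2  s10:2  s11:0  s12:0  s13:0  s14:0.
Shift M→8.
Schedule L@1, K@3, J@7, M@8, N@7: s1:5  s2:5  s3:1  s4:1  s5:1  s6:1  s7:5  s8:5  s9:2  s10:2  s11:0  s12:0  s13:0  s14:0 — peak 5.

5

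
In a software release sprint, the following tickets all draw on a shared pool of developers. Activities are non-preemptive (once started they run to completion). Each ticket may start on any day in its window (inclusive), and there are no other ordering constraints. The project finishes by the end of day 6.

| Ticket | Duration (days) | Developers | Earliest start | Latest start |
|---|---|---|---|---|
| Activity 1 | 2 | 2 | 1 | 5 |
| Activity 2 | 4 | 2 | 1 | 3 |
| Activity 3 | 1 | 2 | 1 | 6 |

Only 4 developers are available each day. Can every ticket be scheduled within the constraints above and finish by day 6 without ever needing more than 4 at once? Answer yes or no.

yes

Schedule Activity 1@1, Activity 2@1, Activity 3@3: d1:4  d2:4  d3:4  d4:2  d5:0  d6:0 — peak 4 ≤ 4.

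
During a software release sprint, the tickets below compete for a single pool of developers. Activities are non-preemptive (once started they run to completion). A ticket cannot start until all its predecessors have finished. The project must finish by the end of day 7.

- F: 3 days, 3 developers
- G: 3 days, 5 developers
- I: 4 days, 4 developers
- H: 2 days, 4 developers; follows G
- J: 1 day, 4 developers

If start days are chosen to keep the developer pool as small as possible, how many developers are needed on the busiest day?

8

Early-start (F@1, G@1, I@1, H@4, J@1) gives peak 16: d1:16  d2:12  d3:12  d4:8  d5:4  d6:0  d7:0.
Shift I→4, J→6.
Schedule F@1, G@1, I@4, H@4, J@6: d1:8  d2:8  d3:8  d4:8  d5:8  d6:8  d7:4 — peak 8.
Total developer-days = 52 over 7 days ⇒ peak ≥ ⌈52/7⌉ = 8, so 8 is optimal.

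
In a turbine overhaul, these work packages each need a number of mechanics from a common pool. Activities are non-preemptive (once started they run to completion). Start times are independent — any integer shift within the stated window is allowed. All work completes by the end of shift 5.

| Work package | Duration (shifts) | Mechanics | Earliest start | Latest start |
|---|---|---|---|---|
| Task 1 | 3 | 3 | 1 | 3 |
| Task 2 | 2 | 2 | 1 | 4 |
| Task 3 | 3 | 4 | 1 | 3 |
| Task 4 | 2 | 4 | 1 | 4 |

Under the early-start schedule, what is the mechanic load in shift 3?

7

At early start, shift 3 has: Task 1, Task 3.
Demand: 3 + 4 = 7.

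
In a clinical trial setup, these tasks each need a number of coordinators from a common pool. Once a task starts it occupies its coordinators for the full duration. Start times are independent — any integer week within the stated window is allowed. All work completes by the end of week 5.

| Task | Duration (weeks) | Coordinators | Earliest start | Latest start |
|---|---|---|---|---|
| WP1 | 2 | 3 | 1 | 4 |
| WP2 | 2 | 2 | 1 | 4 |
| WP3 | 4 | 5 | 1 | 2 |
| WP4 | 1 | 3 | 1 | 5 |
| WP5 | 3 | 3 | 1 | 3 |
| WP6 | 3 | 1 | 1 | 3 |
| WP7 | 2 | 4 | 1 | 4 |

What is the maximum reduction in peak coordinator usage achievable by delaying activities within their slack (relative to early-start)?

Early-start peak: w1:21  w2:18  w3:9  w4:5  w5:0 ⇒ 21.
Leveled (WP1@1, WP2@1, WP3@1, WP4@3, WP5@3, WP6@1, WP7@4): w1:11  w2:11  w3:12  w4:12  w5:7 ⇒ 12.
Reduction 21 − 12 = 9.

9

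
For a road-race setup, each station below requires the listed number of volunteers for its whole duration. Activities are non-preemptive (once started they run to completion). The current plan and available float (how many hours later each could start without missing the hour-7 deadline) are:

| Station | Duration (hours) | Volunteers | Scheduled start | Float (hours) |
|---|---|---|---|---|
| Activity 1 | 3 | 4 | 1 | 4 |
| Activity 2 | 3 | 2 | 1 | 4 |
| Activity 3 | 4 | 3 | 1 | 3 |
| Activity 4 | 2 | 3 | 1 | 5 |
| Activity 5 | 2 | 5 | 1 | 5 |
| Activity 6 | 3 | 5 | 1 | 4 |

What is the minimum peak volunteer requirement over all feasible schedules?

Early-start (Activity 1@1, Activity 2@1, Activity 3@1, Activity 4@1, Activity 5@1, Activity 6@1) gives peak 22: h1:22  h2:22  h3:14  h4:3  h5:0  h6:0  h7:0.
Shift Activity 4→4, Activity 5→6, Activity 6→5.
Schedule Activity 1@1, Activity 2@1, Activity 3@1, Activity 4@4, Activity 5@6, Activity 6@5: h1:9  h2:9  h3:9  h4:6  h5:8  h6:10  h7:10 — peak 10.

10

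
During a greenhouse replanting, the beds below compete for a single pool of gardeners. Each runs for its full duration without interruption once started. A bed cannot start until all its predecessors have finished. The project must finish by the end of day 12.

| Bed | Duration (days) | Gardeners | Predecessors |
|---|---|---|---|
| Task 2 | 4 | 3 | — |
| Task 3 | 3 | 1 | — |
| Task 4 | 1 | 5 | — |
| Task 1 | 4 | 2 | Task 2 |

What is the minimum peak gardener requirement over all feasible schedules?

5

Early-start (Task 2@1, Task 3@1, Task 4@1, Task 1@5) gives peak 9: d1:9  d2:4  d3:4  d4:3  d5:2  d6:2  d7:2  d8:2  d9:0  d10:0  d11:0  d12:0.
Shift Task 4→5, Task 1→6.
Schedule Task 2@1, Task 3@1, Task 4@5, Task 1@6: d1:4  d2:4  d3:4  d4:3  d5:5  d6:2  d7:2  d8:2  d9:2  d10:0  d11:0  d12:0 — peak 5.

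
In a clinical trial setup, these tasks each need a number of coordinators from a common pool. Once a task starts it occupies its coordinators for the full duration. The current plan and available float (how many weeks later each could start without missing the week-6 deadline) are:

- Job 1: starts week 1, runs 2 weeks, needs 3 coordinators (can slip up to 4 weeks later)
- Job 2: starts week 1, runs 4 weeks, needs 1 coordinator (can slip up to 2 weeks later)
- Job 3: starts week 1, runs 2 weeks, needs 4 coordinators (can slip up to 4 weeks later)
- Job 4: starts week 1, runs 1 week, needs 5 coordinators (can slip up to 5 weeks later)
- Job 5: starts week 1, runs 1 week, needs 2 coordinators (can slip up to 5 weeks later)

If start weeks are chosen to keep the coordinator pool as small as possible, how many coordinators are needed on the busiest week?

Early-start (Job 1@1, Job 2@1, Job 3@1, Job 4@1, Job 5@1) gives peak 15: w1:15  w2:8  w3:1  w4:1  w5:0  w6:0.
Shift Job 3→3, Job 4→5, Job 5→6.
Schedule Job 1@1, Job 2@1, Job 3@3, Job 4@5, Job 5@6: w1:4  w2:4  w3:5  w4:5  w5:5  w6:2 — peak 5.
Total coordinator-weeks = 25 over 6 weeks ⇒ peak ≥ ⌈25/6⌉ = 5, so 5 is optimal.

5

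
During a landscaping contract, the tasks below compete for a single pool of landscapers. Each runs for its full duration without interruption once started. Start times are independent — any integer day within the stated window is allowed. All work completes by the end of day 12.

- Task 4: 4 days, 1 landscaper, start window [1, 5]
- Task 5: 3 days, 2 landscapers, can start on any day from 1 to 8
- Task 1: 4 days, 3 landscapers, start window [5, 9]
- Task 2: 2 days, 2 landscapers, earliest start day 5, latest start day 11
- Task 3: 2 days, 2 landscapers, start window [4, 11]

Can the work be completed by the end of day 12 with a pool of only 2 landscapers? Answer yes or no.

Total landscaper-days = 30; over 12 days the average is 30/12 > 2, so some day must exceed 2.

no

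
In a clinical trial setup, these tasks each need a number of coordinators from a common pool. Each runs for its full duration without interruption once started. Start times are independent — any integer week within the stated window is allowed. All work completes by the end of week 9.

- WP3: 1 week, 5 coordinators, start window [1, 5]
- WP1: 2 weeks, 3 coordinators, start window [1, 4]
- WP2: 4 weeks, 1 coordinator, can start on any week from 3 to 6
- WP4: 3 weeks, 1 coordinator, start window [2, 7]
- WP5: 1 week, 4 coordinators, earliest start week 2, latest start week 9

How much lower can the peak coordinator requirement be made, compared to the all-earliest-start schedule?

3

Early-start peak: w1:8  w2:8  w3:2  w4:2  w5:1  w6:1  w7:0  w8:0  w9:0 ⇒ 8.
Leveled (WP3@1, WP1@2, WP2@3, WP4@2, WP5@5): w1:5  w2:4  w3:5  w4:2  w5:5  w6:1  w7:0  w8:0  w9:0 ⇒ 5.
Reduction 8 − 5 = 3.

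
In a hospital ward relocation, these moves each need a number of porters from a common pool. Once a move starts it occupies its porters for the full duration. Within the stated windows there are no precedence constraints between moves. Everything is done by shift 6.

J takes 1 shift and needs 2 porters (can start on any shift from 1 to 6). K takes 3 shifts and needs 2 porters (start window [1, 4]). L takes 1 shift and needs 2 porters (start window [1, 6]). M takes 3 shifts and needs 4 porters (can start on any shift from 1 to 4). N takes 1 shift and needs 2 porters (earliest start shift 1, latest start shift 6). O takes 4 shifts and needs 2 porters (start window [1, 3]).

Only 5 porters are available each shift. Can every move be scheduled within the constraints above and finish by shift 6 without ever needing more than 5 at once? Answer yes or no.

Total porter-shifts = 32; over 6 shifts the average is 32/6 > 5, so some shift must exceed 5.

no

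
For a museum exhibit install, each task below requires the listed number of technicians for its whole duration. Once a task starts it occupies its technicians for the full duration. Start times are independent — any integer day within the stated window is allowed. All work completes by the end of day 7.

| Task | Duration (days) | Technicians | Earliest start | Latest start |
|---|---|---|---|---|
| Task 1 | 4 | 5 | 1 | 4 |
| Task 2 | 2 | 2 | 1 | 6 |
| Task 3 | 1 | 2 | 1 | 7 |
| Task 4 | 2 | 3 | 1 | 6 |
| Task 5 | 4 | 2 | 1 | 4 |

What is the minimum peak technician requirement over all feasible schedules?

Early-start (Task 1@1, Task 2@1, Task 3@1, Task 4@1, Task 5@1) gives peak 14: d1:14  d2:12  d3:7  d4:7  d5:0  d6:0  d7:0.
Shift Task 3→3, Task 4→5, Task 5→4.
Schedule Task 1@1, Task 2@1, Task 3@3, Task 4@5, Task 5@4: d1:7  d2:7  d3:7  d4:7  d5:5  d6:5  d7:2 — peak 7.

7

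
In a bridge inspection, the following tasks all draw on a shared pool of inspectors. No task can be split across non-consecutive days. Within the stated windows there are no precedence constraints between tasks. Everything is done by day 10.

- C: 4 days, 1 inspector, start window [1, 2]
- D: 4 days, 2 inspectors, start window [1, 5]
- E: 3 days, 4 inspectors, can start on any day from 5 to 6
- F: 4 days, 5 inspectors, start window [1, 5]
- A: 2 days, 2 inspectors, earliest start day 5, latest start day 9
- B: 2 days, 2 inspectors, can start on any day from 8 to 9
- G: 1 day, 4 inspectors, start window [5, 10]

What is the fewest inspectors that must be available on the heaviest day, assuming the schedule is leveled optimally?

Early-start (C@1, D@1, E@5, F@1, A@5, B@8, G@5) gives peak 10: d1:8  d2:8  d3:8  d4:8  d5:10  d6:6  d7:4  d8:2  d9:2  d10:0.
Shift D→5, A→8, G→10.
Schedule C@1, D@5, E@5, F@1, A@8, B@8, G@10: d1:6  d2:6  d3:6  d4:6  d5:6  d6:6  d7:6  d8:6  d9:4  d10:4 — peak 6.
Total inspector-days = 56 over 10 days ⇒ peak ≥ ⌈56/10⌉ = 6, so 6 is optimal.

6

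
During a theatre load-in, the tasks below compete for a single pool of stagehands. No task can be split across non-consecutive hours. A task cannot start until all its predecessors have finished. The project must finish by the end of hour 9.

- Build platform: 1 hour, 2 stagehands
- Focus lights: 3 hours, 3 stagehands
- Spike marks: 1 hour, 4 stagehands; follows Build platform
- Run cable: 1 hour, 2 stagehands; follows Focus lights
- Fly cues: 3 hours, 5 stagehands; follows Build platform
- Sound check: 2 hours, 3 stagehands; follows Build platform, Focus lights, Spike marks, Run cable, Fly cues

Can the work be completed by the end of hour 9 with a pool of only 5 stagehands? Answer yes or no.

no

The minimum achievable peak is 6; 5 < 6, so no feasible schedule stays within the cap.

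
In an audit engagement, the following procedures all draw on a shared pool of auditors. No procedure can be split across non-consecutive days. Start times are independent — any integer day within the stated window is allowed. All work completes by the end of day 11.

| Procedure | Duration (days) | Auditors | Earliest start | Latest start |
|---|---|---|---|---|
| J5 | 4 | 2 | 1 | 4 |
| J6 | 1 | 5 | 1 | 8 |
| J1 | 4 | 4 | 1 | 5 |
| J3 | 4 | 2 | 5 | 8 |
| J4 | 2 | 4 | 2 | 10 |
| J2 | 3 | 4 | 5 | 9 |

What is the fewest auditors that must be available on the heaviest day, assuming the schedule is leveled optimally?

6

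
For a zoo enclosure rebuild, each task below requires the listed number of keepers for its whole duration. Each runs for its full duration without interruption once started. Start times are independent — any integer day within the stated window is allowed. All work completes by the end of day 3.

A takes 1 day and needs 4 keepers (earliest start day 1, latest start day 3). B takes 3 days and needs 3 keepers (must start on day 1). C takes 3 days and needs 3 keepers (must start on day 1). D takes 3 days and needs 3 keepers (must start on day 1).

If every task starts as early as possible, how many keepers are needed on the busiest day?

13

Early-start schedule: A@1, B@1, C@1, D@1.
Load per day: day 1: 13, day 2: 9, day 3: 9.
Peak is 13.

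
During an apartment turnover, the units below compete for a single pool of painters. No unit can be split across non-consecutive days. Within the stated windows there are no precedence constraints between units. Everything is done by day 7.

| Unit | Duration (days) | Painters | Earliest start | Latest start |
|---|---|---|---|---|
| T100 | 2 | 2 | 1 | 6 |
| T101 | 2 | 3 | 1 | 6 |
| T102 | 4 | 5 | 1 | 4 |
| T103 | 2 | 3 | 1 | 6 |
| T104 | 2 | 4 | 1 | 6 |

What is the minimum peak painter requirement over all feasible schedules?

8

Early-start (T100@1, T101@1, T102@1, T103@1, T104@1) gives peak 17: d1:17  d2:17  d3:5  d4:5  d5:0  d6:0  d7:0.
Shift T101→3, T103→5, T104→5.
Schedule T100@1, T101@3, T102@1, T103@5, T104@5: d1:7  d2:7  d3:8  d4:8  d5:7  d6:7  d7:0 — peak 8.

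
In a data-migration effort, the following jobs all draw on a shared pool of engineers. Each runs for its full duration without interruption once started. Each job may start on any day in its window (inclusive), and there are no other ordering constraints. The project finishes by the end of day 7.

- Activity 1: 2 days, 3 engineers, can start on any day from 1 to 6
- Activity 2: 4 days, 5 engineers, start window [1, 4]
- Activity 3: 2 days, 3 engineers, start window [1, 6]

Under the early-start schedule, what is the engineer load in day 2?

At early start, day 2 has: Activity 1, Activity 2, Activity 3.
Demand: 3 + 5 + 3 = 11.

11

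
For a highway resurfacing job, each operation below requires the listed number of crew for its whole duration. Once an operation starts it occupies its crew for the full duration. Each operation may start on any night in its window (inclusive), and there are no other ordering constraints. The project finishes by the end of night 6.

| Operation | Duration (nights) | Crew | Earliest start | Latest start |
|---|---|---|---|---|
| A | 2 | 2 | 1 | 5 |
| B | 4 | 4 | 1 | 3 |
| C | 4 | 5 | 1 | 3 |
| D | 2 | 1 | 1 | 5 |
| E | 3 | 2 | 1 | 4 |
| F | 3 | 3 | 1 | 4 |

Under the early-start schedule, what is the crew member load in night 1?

At early start, night 1 has: A, B, C, D, E, F.
Demand: 2 + 4 + 5 + 1 + 2 + 3 = 17.

17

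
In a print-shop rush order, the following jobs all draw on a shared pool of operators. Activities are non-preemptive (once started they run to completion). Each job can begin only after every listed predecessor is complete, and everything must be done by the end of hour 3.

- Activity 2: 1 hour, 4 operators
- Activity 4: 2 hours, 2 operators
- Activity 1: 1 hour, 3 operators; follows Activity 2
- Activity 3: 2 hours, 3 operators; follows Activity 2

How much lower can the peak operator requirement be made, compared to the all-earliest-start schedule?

Early-start peak: h1:6  h2:8  h3:3 ⇒ 8.
Leveled (Activity 2@1, Activity 4@1, Activity 1@3, Activity 3@2): h1:6  h2:5  h3:6 ⇒ 6.
Reduction 8 − 6 = 2.

2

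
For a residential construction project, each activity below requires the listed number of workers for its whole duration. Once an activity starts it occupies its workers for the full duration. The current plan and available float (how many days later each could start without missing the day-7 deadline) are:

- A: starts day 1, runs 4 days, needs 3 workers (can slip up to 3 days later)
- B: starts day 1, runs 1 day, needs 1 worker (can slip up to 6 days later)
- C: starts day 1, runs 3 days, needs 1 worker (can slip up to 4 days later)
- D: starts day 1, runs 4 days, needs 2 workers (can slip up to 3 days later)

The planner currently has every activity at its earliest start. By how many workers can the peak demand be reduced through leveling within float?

2

Early-start peak: d1:7  d2:6  d3:6  d4:5  d5:0  d6:0  d7:0 ⇒ 7.
Leveled (A@1, B@1, C@1, D@4): d1:5  d2:4  d3:4  d4:5  d5:2  d6:2  d7:2 ⇒ 5.
Reduction 7 − 5 = 2.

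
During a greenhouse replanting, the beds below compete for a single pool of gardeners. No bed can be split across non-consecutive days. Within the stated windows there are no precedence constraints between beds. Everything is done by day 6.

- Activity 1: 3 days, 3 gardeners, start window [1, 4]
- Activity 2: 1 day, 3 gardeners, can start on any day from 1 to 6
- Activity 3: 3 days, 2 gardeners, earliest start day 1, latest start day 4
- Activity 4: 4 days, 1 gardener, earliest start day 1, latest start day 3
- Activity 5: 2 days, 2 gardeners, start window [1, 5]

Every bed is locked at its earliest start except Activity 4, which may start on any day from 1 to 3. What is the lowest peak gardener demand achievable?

10

Activity 4@1: d1:11  d2:8  d3:6  d4:1  d5:0  d6:0 → peak 11
Activity 4@2: d1:10  d2:8  d3:6  d4:1  d5:1  d6:0 → peak 10
Activity 4@3: d1:10  d2:7  d3:6  d4:1  d5:1  d6:1 → peak 10
Best is Activity 4@2, peak 10.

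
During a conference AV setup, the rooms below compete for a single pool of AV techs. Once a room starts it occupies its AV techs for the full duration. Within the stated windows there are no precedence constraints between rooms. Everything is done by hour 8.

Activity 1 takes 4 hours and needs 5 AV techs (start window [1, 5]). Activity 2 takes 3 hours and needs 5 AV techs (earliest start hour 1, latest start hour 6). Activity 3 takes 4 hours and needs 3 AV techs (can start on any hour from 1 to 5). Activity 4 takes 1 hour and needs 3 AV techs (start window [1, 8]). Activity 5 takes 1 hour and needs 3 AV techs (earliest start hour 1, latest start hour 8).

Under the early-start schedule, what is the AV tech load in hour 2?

At early start, hour 2 has: Activity 1, Activity 2, Activity 3.
Demand: 5 + 5 + 3 = 13.

13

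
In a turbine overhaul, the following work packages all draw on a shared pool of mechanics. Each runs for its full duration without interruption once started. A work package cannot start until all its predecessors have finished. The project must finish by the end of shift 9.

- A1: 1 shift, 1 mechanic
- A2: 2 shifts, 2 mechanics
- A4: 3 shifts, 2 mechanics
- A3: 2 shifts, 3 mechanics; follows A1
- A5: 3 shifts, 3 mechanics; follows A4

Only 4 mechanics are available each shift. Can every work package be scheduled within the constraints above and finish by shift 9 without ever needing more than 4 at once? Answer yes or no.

Schedule A1@1, A2@1, A4@2, A3@5, A5@7: s1:3  s2:4  s3:2  s4:2  s5:3  s6:3  s7:3  s8:3  s9:3 — peak 4 ≤ 4.

yes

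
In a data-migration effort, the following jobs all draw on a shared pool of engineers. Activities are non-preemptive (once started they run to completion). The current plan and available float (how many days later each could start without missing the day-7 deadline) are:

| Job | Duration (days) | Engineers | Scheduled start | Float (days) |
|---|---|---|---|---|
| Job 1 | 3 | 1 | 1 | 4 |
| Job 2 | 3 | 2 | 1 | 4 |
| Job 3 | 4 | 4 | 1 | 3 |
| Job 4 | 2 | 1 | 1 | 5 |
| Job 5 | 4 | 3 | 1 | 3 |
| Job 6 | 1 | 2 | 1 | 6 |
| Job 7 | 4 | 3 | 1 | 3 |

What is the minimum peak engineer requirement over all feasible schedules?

Early-start (Job 1@1, Job 2@1, Job 3@1, Job 4@1, Job 5@1, Job 6@1, Job 7@1) gives peak 16: d1:16  d2:14  d3:13  d4:10  d5:0  d6:0  d7:0.
Shift Job 5→3, Job 7→4.
Schedule Job 1@1, Job 2@1, Job 3@1, Job 4@1, Job 5@3, Job 6@1, Job 7@4: d1:10  d2:8  d3:10  d4:10  d5:6  d6:6  d7:3 — peak 10.

10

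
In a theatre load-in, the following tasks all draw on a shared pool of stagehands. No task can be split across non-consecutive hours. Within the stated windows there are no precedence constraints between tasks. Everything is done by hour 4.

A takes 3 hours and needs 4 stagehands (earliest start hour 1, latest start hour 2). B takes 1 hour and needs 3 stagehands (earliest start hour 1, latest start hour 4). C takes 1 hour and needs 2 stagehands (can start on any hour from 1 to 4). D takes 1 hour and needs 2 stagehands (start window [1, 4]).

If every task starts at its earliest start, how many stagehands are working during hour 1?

At early start, hour 1 has: A, B, C, D.
Demand: 4 + 3 + 2 + 2 = 11.

11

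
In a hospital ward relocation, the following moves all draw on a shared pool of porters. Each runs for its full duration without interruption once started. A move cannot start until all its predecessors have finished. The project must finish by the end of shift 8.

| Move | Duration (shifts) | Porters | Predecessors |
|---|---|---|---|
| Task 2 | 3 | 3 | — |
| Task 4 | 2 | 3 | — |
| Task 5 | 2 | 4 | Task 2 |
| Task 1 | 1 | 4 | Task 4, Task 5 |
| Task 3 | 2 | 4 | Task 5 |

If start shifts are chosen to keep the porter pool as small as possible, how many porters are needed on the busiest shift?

6

Early-start (Task 2@1, Task 4@1, Task 5@4, Task 1@6, Task 3@6) gives peak 8: s1:6  s2:6  s3:3  s4:4  s5:4  s6:8  s7:4  s8:0.
Shift Task 3→7.
Schedule Task 2@1, Task 4@1, Task 5@4, Task 1@6, Task 3@7: s1:6  s2:6  s3:3  s4:4  s5:4  s6:4  s7:4  s8:4 — peak 6.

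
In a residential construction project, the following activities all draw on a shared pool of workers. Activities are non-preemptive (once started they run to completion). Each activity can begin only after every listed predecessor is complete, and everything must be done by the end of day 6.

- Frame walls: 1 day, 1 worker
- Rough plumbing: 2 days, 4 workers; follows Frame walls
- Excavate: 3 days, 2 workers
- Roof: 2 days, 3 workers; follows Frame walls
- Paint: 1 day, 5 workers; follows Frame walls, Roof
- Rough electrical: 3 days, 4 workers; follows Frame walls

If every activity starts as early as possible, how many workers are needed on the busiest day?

13

Early-start schedule: Frame walls@1, Rough plumbing@2, Excavate@1, Roof@2, Paint@4, Rough electrical@2.
Load per day: day 1: 3, day 2: 13, day 3: 13, day 4: 9, day 5: 0, day 6: 0.
Peak is 13.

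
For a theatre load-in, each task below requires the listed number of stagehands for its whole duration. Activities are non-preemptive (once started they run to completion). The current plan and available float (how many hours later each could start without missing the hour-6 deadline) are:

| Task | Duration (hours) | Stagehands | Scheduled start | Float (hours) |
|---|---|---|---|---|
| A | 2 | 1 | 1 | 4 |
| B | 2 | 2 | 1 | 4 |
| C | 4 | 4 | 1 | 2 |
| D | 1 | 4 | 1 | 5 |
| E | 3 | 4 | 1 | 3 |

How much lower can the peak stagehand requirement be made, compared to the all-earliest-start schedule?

7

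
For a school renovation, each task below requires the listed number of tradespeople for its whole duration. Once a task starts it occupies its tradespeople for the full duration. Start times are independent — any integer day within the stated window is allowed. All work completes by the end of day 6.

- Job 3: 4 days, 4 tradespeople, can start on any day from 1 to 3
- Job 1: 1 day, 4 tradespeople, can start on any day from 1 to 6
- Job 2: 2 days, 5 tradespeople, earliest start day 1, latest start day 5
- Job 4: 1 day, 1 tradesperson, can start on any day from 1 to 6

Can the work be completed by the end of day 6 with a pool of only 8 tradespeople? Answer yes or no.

Schedule Job 3@1, Job 1@1, Job 2@5, Job 4@2: d1:8  d2:5  d3:4  d4:4  d5:5  d6:5 — peak 8 ≤ 8.

yes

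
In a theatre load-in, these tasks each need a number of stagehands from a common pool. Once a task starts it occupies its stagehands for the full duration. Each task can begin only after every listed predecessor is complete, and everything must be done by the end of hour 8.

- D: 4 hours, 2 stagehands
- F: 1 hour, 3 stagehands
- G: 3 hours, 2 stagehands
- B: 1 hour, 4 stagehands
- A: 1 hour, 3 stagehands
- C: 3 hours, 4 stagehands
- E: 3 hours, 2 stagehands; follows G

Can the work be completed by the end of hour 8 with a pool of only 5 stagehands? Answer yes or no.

Total stagehand-hours = 42; over 8 hours the average is 42/8 > 5, so some hour must exceed 5.

no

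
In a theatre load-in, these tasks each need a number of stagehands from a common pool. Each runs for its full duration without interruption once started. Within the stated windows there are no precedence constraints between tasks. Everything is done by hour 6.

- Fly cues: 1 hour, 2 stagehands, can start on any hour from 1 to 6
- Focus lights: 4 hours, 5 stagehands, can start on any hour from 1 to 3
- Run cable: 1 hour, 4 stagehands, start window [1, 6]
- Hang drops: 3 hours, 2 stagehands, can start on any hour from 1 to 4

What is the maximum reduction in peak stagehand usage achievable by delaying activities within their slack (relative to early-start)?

Early-start peak: h1:13  h2:7  h3:7  h4:5  h5:0  h6:0 ⇒ 13.
Leveled (Fly cues@1, Focus lights@1, Run cable@5, Hang drops@2): h1:7  h2:7  h3:7  h4:7  h5:4  h6:0 ⇒ 7.
Reduction 13 − 7 = 6.

6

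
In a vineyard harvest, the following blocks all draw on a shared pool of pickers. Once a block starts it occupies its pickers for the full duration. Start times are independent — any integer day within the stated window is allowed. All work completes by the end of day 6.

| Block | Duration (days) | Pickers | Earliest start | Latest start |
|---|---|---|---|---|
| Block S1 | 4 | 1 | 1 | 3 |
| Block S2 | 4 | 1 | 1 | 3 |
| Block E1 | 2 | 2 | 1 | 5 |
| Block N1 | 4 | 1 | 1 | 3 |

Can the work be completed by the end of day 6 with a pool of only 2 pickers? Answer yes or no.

Total picker-days = 16; over 6 days the average is 16/6 > 2, so some day must exceed 2.

no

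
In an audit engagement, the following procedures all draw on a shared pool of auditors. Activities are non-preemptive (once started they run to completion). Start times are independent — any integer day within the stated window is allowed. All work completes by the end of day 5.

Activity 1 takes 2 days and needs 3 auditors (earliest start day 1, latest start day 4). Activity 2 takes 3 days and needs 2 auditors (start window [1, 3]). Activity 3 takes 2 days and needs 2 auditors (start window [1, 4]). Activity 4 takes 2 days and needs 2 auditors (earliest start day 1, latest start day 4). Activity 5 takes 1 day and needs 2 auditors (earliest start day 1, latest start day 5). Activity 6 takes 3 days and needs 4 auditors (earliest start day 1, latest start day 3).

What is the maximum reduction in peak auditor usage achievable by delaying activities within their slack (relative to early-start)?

Early-start peak: d1:15  d2:13  d3:6  d4:0  d5:0 ⇒ 15.
Leveled (Activity 1@1, Activity 2@1, Activity 3@1, Activity 4@3, Activity 5@4, Activity 6@3): d1:7  d2:7  d3:8  d4:8  d5:4 ⇒ 8.
Reduction 15 − 8 = 7.

7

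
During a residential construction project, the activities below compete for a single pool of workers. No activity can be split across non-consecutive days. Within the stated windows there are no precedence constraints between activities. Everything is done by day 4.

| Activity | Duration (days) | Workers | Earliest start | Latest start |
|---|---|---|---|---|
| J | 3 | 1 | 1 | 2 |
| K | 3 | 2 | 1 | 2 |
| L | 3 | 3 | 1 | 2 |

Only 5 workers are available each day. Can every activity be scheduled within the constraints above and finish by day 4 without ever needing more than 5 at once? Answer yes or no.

The minimum achievable peak is 6; 5 < 6, so no feasible schedule stays within the cap.

no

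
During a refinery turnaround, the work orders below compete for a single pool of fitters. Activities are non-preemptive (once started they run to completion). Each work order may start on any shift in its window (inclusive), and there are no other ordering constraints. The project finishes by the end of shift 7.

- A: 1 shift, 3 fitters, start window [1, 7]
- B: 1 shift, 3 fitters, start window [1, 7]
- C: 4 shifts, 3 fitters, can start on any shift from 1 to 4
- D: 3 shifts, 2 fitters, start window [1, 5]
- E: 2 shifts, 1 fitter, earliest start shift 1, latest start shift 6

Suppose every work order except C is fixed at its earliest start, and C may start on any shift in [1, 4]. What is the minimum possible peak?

9

C@1: s1:12  s2:6  s3:5  s4:3  s5:0  s6:0  s7:0 → peak 12
C@2: s1:9  s2:6  s3:5  s4:3  s5:3  s6:0  s7:0 → peak 9
C@3: s1:9  s2:3  s3:5  s4:3  s5:3  s6:3  s7:0 → peak 9
C@4: s1:9  s2:3  s3:2  s4:3  s5:3  s6:3  s7:3 → peak 9
Best is C@2, peak 9.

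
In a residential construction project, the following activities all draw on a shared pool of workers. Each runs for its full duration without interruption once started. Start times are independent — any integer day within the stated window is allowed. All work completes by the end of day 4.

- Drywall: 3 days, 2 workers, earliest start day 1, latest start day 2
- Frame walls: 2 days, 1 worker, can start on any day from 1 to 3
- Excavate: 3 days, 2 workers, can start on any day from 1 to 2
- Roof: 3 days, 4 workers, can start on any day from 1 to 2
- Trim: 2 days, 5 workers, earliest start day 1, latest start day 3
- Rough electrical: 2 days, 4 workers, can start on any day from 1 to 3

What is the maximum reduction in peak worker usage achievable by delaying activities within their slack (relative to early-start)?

Early-start peak: d1:18  d2:18  d3:8  d4:0 ⇒ 18.
Leveled (Drywall@1, Frame walls@1, Excavate@1, Roof@1, Trim@3, Rough electrical@1): d1:13  d2:13  d3:13  d4:5 ⇒ 13.
Reduction 18 − 13 = 5.

5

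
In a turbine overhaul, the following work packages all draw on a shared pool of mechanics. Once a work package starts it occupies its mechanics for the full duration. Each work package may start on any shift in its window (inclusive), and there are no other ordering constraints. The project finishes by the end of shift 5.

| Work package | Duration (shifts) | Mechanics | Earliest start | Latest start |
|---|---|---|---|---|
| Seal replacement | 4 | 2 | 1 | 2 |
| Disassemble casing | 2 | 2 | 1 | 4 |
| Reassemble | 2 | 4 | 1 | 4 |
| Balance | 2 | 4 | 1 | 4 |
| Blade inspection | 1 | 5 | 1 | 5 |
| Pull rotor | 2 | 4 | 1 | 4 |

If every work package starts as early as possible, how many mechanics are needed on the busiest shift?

21

Early-start schedule: Seal replacement@1, Disassemble casing@1, Reassemble@1, Balance@1, Blade inspection@1, Pull rotor@1.
Load per shift: shift 1: 21, shift 2: 16, shift 3: 2, shift 4: 2, shift 5: 0.
Peak is 21.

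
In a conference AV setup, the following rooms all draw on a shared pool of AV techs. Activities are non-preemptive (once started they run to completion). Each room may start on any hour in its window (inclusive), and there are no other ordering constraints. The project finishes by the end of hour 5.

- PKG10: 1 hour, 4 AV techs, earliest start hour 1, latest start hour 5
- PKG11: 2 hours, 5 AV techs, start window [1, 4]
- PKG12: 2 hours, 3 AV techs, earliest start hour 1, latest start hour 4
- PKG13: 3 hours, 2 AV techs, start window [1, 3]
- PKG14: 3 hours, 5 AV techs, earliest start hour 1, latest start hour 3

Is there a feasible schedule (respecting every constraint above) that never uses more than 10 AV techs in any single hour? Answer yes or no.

yes

Schedule PKG10@1, PKG11@1, PKG12@2, PKG13@2, PKG14@3: h1:9  h2:10  h3:10  h4:7  h5:5 — peak 10 ≤ 10.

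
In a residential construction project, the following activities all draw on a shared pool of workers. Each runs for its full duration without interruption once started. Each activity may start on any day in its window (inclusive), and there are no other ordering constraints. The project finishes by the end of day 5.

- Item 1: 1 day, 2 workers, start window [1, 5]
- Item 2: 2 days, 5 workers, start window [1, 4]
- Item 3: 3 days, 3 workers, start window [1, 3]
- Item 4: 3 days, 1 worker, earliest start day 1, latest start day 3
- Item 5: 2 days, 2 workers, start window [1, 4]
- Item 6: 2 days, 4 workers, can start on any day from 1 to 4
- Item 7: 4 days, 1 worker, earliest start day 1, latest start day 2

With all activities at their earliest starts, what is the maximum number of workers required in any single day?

Early-start schedule: Item 1@1, Item 2@1, Item 3@1, Item 4@1, Item 5@1, Item 6@1, Item 7@1.
Load per day: day 1: 18, day 2: 16, day 3: 5, day 4: 1, day 5: 0.
Peak is 18.

18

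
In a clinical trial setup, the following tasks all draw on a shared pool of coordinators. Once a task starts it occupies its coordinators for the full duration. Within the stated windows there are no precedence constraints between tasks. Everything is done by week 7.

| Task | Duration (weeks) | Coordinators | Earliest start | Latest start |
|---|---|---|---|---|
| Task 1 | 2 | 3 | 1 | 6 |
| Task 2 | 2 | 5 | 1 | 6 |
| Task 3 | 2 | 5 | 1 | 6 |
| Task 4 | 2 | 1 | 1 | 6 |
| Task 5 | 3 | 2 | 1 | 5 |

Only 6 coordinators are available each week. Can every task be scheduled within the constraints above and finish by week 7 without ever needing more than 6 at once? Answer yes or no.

Schedule Task 1@1, Task 2@4, Task 3@6, Task 4@1, Task 5@1: w1:6  w2:6  w3:2  w4:5  w5:5  w6:5  w7:5 — peak 6 ≤ 6.

yes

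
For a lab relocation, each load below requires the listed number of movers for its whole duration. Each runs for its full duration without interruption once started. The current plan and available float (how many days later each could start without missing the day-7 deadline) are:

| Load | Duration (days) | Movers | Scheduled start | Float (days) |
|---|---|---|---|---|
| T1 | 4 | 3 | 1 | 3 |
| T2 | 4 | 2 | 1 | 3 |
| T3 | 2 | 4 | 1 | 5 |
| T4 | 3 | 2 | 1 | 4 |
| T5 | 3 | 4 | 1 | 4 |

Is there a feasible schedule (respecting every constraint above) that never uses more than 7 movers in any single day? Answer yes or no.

The minimum achievable peak is 8; 7 < 8, so no feasible schedule stays within the cap.

no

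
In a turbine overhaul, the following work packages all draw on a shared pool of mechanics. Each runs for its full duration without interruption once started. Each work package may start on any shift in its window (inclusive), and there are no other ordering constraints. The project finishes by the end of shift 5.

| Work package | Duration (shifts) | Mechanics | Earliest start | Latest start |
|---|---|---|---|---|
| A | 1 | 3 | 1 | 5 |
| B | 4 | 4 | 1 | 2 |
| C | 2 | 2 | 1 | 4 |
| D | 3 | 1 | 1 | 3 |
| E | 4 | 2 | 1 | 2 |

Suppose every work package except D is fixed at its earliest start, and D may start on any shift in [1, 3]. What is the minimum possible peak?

D@1: s1:12  s2:9  s3:7  s4:6  s5:0 → peak 12
D@2: s1:11  s2:9  s3:7  s4:7  s5:0 → peak 11
D@3: s1:11  s2:8  s3:7  s4:7  s5:1 → peak 11
Best is D@2, peak 11.

11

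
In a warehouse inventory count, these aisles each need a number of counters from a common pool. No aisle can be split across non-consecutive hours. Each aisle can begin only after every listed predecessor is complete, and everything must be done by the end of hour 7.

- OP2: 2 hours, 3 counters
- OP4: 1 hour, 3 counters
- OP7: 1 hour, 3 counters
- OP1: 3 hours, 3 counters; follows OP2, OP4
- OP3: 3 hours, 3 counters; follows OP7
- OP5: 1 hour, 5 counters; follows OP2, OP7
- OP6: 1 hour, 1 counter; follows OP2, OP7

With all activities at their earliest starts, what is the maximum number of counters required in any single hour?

12

Early-start schedule: OP2@1, OP4@1, OP7@1, OP1@3, OP3@2, OP5@3, OP6@3.
Load per hour: hour 1: 9, hour 2: 6, hour 3: 12, hour 4: 6, hour 5: 3, hour 6: 0, hour 7: 0.
Peak is 12.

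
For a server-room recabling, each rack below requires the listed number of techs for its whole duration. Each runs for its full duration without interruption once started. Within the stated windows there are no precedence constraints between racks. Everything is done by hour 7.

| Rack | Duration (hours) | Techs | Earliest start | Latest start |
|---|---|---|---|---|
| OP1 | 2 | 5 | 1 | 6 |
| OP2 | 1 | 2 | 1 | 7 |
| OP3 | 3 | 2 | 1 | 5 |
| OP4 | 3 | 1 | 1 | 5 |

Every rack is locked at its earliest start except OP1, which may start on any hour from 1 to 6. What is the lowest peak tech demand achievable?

OP1@1: h1:10  h2:8  h3:3  h4:0  h5:0  h6:0  h7:0 → peak 10
OP1@2: h1:5  h2:8  h3:8  h4:0  h5:0  h6:0  h7:0 → peak 8
OP1@3: h1:5  h2:3  h3:8  h4:5  h5:0  h6:0  h7:0 → peak 8
OP1@4: h1:5  h2:3  h3:3  h4:5  h5:5  h6:0  h7:0 → peak 5
OP1@5: h1:5  h2:3  h3:3  h4:0  h5:5  h6:5  h7:0 → peak 5
OP1@6: h1:5  h2:3  h3:3  h4:0  h5:0  h6:5  h7:5 → peak 5
Best is OP1@4, peak 5.

5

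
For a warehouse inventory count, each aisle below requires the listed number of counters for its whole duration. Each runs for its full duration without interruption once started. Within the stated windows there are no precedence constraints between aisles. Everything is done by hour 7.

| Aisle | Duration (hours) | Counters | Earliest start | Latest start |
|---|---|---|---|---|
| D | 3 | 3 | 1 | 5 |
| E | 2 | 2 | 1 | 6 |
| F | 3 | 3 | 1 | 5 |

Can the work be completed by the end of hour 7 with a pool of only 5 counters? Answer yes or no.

yes

Schedule D@1, E@1, F@4: h1:5  h2:5  h3:3  h4:3  h5:3  h6:3  h7:0 — peak 5 ≤ 5.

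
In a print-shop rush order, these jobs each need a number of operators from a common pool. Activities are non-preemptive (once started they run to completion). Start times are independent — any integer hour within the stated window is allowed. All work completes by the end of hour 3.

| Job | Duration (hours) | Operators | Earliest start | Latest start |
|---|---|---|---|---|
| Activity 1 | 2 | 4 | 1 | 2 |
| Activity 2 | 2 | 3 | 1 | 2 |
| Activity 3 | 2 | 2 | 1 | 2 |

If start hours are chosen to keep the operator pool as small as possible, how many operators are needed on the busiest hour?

9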